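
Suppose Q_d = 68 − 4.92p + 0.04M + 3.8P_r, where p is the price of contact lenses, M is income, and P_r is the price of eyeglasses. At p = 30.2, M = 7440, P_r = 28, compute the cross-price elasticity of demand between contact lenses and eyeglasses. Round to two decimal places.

Q_d = 68 − 4.92(30.2) + 0.04(7440) + 3.8(28) = 68 − 148.584 + 297.6 + 106.4 = 323.416.
∂Q_d/∂P_r = +3.8, so E_xy = 3.8·(28/323.416) ≈ 0.33.
E_xy > 0: the goods are substitutes.

0.33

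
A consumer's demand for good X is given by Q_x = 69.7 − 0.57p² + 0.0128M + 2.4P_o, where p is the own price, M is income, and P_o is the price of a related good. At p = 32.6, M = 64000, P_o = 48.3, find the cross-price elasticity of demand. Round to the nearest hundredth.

0.29

Evaluating quantity at (p, M, P_o) gives Q_x = 69.7 − 0.57(32.6)² + 0.0128(64000) + 2.4(48.3) = 69.7 − 605.7732 + 819.2 + 115.92 = 399.0468.
∂Q_x/∂P_o = +2.4, so E_xy = 2.4·(48.3/399.0468) ≈ 0.29.
E_xy > 0: the goods are substitutes.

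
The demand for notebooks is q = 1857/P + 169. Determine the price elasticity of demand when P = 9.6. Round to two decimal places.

-0.53

At P = 9.6, q = 362.4375.
dq/dP = −1857/P² = −20.1497.
Point elasticity E = (dq/dP)·(P/q) = -20.1497 × 9.6/362.4375 ≈ -0.53.
|E| < 1, so demand is inelastic at this price.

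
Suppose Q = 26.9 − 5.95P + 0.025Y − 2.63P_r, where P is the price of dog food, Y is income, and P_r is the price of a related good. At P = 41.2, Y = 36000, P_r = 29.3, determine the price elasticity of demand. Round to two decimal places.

At the given point, Q = 26.9 − 5.95(41.2) + 0.025(36000) − 2.63(29.3) = 26.9 − 245.14 + 900 − 77.059 = 604.701.
∂Q/∂P = −5.95, so E_p = (−5.95)·(41.2/604.701) ≈ -0.41.
|E_p| < 1: demand is inelastic.

-0.41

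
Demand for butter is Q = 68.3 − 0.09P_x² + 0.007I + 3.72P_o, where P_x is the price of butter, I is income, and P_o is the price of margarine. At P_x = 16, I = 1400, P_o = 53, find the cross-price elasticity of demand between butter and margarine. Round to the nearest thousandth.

At the given point, Q = 68.3 − 0.09(16)² + 0.007(1400) + 3.72(53) = 68.3 − 23.04 + 9.8 + 197.16 = 252.22.
∂Q/∂P_o = +3.72, so E_xy = 3.72·(53/252.22) ≈ 0.782.
E_xy > 0: the goods are substitutes.

0.782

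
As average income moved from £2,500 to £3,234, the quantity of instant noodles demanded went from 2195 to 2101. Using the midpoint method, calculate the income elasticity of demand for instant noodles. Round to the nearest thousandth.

%ΔQ = (2101 − 2195)/[(2195+2101)/2] = -94/2148 ≈ -0.0438.
%ΔM = (3,234 − 2,500)/[(2,500+3,234)/2] = 734/2867 ≈ 0.2560.
E_I = %ΔQ/%ΔM ≈ -0.171.
E_I < 0: inferior good.

-0.171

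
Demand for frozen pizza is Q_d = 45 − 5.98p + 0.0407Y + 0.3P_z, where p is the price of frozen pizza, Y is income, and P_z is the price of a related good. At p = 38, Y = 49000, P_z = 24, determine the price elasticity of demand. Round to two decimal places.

First evaluate Q_d: 45 − 5.98(38) + 0.0407(49000) + 0.3(24) = 45 − 227.24 + 1994.3 + 7.2 = 1819.26.
∂Q_d/∂p = −5.98, so E_p = (−5.98)·(38/1819.26) ≈ -0.12.
|E_p| < 1: demand is inelastic.

-0.12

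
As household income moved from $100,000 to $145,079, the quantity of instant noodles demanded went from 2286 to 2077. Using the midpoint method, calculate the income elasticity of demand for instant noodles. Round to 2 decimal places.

-0.26

%ΔQ = (2077 − 2286)/[(2286+2077)/2] = -209/2181.5 ≈ -0.0958.
%ΔY = (145,079 − 100,000)/[(100,000+145,079)/2] = 45079/122539.5 ≈ 0.3679.
E_I = %ΔQ/%ΔY ≈ -0.26.
E_I < 0: inferior good.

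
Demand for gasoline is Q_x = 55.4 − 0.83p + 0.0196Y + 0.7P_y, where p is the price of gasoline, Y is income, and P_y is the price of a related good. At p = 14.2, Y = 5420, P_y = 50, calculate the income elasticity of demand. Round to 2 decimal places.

0.57

Q_x = 55.4 − 0.83(14.2) + 0.0196(5420) + 0.7(50) = 55.4 − 11.786 + 106.232 + 35 = 184.846.
∂Q_x/∂Y = +0.0196, so E_I = 0.0196·(5420/184.846) ≈ 0.57.
E_I ∈ (0,1): normal good (necessity).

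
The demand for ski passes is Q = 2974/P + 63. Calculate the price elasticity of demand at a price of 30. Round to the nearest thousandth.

-0.611

At P = 30, Q = 162.1333.
dQ/dP = −2974/P² = −3.3044.
Point elasticity E = (dQ/dP)·(P/Q) = -3.3044 × 30/162.1333 ≈ -0.611.
|E| < 1, so demand is inelastic at this price.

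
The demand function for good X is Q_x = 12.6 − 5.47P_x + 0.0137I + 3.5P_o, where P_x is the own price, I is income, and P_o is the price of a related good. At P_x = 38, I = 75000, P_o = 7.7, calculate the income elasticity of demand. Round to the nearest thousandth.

At the given point, Q_x = 12.6 − 5.47(38) + 0.0137(75000) + 3.5(7.7) = 12.6 − 207.86 + 1027.5 + 26.95 = 859.19.
∂Q_x/∂I = +0.0137, so E_I = 0.0137·(75000/859.19) ≈ 1.196.
E_I > 1: normal good (luxury).

1.196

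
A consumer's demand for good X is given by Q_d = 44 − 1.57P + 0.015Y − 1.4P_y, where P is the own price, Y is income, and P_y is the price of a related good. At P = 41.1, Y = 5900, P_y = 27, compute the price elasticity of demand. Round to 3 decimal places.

-2.139

First evaluate Q_d: 44 − 1.57(41.1) + 0.015(5900) − 1.4(27) = 44 − 64.527 + 88.5 − 37.8 = 30.173.
∂Q_d/∂P = −1.57, so E_p = (−1.57)·(41.1/30.173) ≈ -2.139.
|E_p| > 1: demand is elastic.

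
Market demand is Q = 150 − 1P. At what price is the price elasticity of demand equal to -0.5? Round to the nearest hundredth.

50.00

Set −bP/(a − bP) = −0.5 ⇒ bP = 0.5(a − bP) ⇒ bP(1+0.5) = 0.5·a.
P = 0.5·150/(1·1.5) = 50.00.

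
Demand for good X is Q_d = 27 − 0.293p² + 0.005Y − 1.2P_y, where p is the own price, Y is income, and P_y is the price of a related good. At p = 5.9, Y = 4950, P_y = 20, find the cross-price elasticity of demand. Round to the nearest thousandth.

-1.367

At the given point, Q_d = 27 − 0.293(5.9)² + 0.005(4950) − 1.2(20) = 27 − 10.1993 + 24.75 − 24 = 17.5507.
∂Q_d/∂P_y = −1.2, so E_xy = -1.2·(20/17.5507) ≈ -1.367.
E_xy < 0: the goods are complements.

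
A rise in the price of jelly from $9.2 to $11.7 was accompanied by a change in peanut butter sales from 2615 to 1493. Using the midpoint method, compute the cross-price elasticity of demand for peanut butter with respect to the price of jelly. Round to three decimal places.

-2.283

%ΔQ_x = (1493 − 2615)/[(2615+1493)/2] = -1122/2054 ≈ -0.5463.
%ΔP_y = (11.7 − 9.2)/[(9.2+11.7)/2] ≈ 0.2392.
E_xy = -0.5463/0.2392 ≈ -2.283.
E_xy < 0, so peanut butter and jelly are complements.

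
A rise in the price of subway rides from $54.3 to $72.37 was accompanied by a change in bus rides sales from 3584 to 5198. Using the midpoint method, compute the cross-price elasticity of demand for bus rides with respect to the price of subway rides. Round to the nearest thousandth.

%ΔQ_x = (5198 − 3584)/[(3584+5198)/2] = 1614/4391 ≈ 0.3676.
%ΔP_y = (72.37 − 54.3)/[(54.3+72.37)/2] ≈ 0.2853.
E_xy = 0.3676/0.2853 ≈ 1.288.
E_xy > 0, so bus rides and subway rides are substitutes.

1.288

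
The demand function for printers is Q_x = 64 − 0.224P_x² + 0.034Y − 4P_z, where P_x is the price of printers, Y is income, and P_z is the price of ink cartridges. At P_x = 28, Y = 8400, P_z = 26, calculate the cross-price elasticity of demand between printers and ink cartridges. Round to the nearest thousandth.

-1.486

Evaluating quantity at (P_x, Y, P_z) gives Q_x = 64 − 0.224(28)² + 0.034(8400) − 4(26) = 64 − 175.616 + 285.6 − 104 = 69.984.
∂Q_x/∂P_z = −4, so E_xy = -4·(26/69.984) ≈ -1.486.
E_xy < 0: the goods are complements.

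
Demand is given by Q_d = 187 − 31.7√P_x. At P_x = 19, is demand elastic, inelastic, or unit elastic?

At P_x = 19, Q_d = 48.8229.
dQ_d/dP_x = −31.7/(2√P_x) = −31.7/(2·4.3589).
Point elasticity E = (dQ_d/dP_x)·(P_x/Q_d) = -3.6362 × 19/48.8229 ≈ -1.415.
|E| ≈ 1.415 > 1, so demand is elastic.

elastic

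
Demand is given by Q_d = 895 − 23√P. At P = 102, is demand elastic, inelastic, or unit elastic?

At P = 102, Q_d = 662.7114.
dQ_d/dP = −23/(2√P) = −23/(2·10.0995).
Point elasticity E = (dQ_d/dP)·(P/Q_d) = -1.1387 × 102/662.7114 ≈ -0.175.
|E| ≈ 0.175 < 1, so demand is inelastic.

inelastic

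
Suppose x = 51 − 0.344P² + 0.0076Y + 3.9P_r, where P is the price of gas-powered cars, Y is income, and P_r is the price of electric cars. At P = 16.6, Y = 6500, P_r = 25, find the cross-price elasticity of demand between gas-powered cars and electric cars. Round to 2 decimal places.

Substituting, x = 51 − 0.344(16.6)² + 0.0076(6500) + 3.9(25) = 51 − 94.7926 + 49.4 + 97.5 = 103.1074.
∂x/∂P_r = +3.9, so E_xy = 3.9·(25/103.1074) ≈ 0.95.
E_xy > 0: the goods are substitutes.

0.95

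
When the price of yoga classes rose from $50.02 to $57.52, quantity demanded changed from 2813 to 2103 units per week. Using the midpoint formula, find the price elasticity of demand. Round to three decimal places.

%Δq = (2103 − 2813)/[(2813 + 2103)/2] = -710/2458 ≈ -0.2889.
%Δp = (57.52 − 50.02)/[(50.02 + 57.52)/2] = 7.5/53.77 ≈ 0.1395.
Arc elasticity E = %Δq/%Δp ≈ -0.2889/0.1395 ≈ -2.071.
|E| > 1: demand is elastic over this range.

-2.071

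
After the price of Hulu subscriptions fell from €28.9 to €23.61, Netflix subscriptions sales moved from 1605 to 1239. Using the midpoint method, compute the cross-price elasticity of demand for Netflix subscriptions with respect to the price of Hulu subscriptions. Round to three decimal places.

%ΔQ_x = (1239 − 1605)/[(1605+1239)/2] = -366/1422 ≈ -0.2574.
%ΔP_y = (23.61 − 28.9)/[(28.9+23.61)/2] ≈ -0.2015.
E_xy = -0.2574/-0.2015 ≈ 1.277.
E_xy > 0, so Netflix subscriptions and Hulu subscriptions are substitutes.

1.277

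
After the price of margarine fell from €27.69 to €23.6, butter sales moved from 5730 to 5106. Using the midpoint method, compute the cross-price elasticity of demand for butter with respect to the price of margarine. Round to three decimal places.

0.722

%ΔQ_x = (5106 − 5730)/[(5730+5106)/2] = -624/5418 ≈ -0.1152.
%ΔP_y = (23.6 − 27.69)/[(27.69+23.6)/2] ≈ -0.1595.
E_xy = -0.1152/-0.1595 ≈ 0.722.
E_xy > 0, so butter and margarine are substitutes.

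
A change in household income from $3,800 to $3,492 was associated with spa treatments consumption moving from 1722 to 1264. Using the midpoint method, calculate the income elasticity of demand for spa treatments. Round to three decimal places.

%ΔQ = (1264 − 1722)/[(1722+1264)/2] = -458/1493 ≈ -0.3068.
%ΔI = (3,492 − 3,800)/[(3,800+3,492)/2] = -308/3646 ≈ -0.0845.
E_I = %ΔQ/%ΔI ≈ 3.631.
E_I > 1: normal good (luxury).

3.631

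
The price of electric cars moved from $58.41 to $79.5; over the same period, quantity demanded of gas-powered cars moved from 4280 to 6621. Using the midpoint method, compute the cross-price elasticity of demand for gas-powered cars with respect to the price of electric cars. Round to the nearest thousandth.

1.404

%ΔQ_x = (6621 − 4280)/[(4280+6621)/2] = 2341/5450.5 ≈ 0.4295.
%ΔP_y = (79.5 − 58.41)/[(58.41+79.5)/2] ≈ 0.3059.
E_xy = 0.4295/0.3059 ≈ 1.404.
E_xy > 0, so gas-powered cars and electric cars are substitutes.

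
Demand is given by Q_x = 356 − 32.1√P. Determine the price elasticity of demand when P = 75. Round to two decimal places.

At P = 75, Q_x = 78.0058.
dQ_x/dP = −32.1/(2√P) = −32.1/(2·8.6603).
Point elasticity E = (dQ_x/dP)·(P/Q_x) = -1.8533 × 75/78.0058 ≈ -1.78.
|E| > 1, so demand is elastic at this price.

-1.78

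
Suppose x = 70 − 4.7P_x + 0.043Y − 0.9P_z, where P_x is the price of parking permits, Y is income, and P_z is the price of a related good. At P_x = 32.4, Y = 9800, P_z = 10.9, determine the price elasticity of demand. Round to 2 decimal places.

At the given point, x = 70 − 4.7(32.4) + 0.043(9800) − 0.9(10.9) = 70 − 152.28 + 421.4 − 9.81 = 329.31.
∂x/∂P_x = −4.7, so E_p = (−4.7)·(32.4/329.31) ≈ -0.46.
|E_p| < 1: demand is inelastic.

-0.46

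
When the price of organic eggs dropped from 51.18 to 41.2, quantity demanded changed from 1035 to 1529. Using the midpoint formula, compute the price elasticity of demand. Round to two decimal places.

-1.78

%Δq = (1529 − 1035)/[(1035 + 1529)/2] = 494/1282 ≈ 0.3853.
%ΔP = (41.2 − 51.18)/[(51.18 + 41.2)/2] = -9.98/46.19 ≈ -0.2161.
Arc elasticity E = %Δq/%ΔP ≈ 0.3853/-0.2161 ≈ -1.78.
|E| > 1: demand is elastic over this range.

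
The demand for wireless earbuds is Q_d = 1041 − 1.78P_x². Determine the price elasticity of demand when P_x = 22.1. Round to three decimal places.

At P_x = 22.1, Q_d = 171.6302.
dQ_d/dP_x = −2·1.78·P_x = −78.676.
Point elasticity E = (dQ_d/dP_x)·(P_x/Q_d) = -78.676 × 22.1/171.6302 ≈ -10.131.
|E| > 1, so demand is elastic at this price.

-10.131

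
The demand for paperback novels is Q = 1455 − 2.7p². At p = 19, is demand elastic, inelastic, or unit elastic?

At p = 19, Q = 480.3.
dQ/dp = −2·2.7·p = −102.6.
Point elasticity E = (dQ/dp)·(p/Q) = -102.6 × 19/480.3 ≈ -4.059.
|E| ≈ 4.059 > 1, so demand is elastic.

elastic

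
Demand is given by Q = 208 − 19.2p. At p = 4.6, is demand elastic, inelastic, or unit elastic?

inelastic

At p = 4.6, Q = 119.68.
dQ/dp = −19.2.
Point elasticity E = (dQ/dp)·(p/Q) = -19.2 × 4.6/119.68 ≈ -0.738.
|E| ≈ 0.738 < 1, so demand is inelastic.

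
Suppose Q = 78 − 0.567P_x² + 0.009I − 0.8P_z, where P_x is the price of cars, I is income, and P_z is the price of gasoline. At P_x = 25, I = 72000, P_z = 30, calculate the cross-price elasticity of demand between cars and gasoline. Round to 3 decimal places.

At the given point, Q = 78 − 0.567(25)² + 0.009(72000) − 0.8(30) = 78 − 354.375 + 648 − 24 = 347.625.
∂Q/∂P_z = −0.8, so E_xy = -0.8·(30/347.625) ≈ -0.069.
E_xy < 0: the goods are complements.

-0.069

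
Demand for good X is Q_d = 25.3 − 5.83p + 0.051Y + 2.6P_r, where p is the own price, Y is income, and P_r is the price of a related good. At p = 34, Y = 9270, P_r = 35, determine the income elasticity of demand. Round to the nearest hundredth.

1.21

Q_d = 25.3 − 5.83(34) + 0.051(9270) + 2.6(35) = 25.3 − 198.22 + 472.77 + 91 = 390.85.
∂Q_d/∂Y = +0.051, so E_I = 0.051·(9270/390.85) ≈ 1.21.
E_I > 1: normal good (luxury).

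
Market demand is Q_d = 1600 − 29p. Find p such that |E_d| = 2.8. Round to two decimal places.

Set −bp/(a − bp) = −2.8 ⇒ bp = 2.8(a − bp) ⇒ bp(1+2.8) = 2.8·a.
p = 2.8·1600/(29·3.8) ≈ 40.65.

40.65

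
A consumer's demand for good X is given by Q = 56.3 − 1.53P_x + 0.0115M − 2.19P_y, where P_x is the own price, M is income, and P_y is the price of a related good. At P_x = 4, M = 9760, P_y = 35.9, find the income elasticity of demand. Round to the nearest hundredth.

1.34

At the given point, Q = 56.3 − 1.53(4) + 0.0115(9760) − 2.19(35.9) = 56.3 − 6.12 + 112.24 − 78.621 = 83.799.
∂Q/∂M = +0.0115, so E_I = 0.0115·(9760/83.799) ≈ 1.34.
E_I > 1: normal good (luxury).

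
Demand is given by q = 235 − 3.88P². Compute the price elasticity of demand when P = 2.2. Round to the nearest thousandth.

-0.174

At P = 2.2, q = 216.2208.
dq/dP = −2·3.88·P = −17.072.
Point elasticity E = (dq/dP)·(P/q) = -17.072 × 2.2/216.2208 ≈ -0.174.
|E| < 1, so demand is inelastic at this price.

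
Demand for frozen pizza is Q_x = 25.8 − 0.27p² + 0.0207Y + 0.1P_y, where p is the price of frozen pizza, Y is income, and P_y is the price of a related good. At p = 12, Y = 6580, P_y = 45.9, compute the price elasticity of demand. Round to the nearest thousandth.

-0.609

Substituting, Q_x = 25.8 − 0.27(12)² + 0.0207(6580) + 0.1(45.9) = 25.8 − 38.88 + 136.206 + 4.59 = 127.716.
∂Q_x/∂p = −2·0.27·p = -6.48, so E_p = -6.48·(12/127.716) ≈ -0.609.
|E_p| < 1: demand is inelastic.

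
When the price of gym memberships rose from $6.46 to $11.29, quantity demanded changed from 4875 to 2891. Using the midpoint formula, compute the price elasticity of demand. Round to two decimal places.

-0.94

%ΔQ = (2891 − 4875)/[(4875 + 2891)/2] = -1984/3883 ≈ -0.5109.
%ΔP = (11.29 − 6.46)/[(6.46 + 11.29)/2] = 4.83/8.875 ≈ 0.5442.
Arc elasticity E = %ΔQ/%ΔP ≈ -0.5109/0.5442 ≈ -0.94.
|E| < 1: demand is inelastic over this range.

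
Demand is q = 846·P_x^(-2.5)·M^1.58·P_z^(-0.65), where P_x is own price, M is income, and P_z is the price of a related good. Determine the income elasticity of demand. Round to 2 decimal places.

For a Cobb–Douglas (constant-elasticity) form q = A·M^α·…, the elasticity with respect to M equals the exponent α at every point.
Here the exponent on M is 1.58, so the income elasticity of demand is 1.58.

1.58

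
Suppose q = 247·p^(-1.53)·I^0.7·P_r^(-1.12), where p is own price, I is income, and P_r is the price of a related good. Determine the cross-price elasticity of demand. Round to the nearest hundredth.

-1.12

For a Cobb–Douglas (constant-elasticity) form q = A·P_r^α·…, the elasticity with respect to P_r equals the exponent α at every point.
Here the exponent on P_r is -1.12, so the cross-price elasticity of demand is -1.12.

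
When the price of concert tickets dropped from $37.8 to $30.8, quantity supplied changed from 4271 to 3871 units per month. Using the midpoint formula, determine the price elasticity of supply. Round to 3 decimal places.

%ΔQ = (3871 − 4271)/[(4271 + 3871)/2] = -400/4071 ≈ -0.0983.
%ΔP = (30.8 − 37.8)/[(37.8 + 30.8)/2] = -7/34.3 ≈ -0.2041.
Arc elasticity E = %ΔQ/%ΔP ≈ -0.0983/-0.2041 ≈ 0.481.
|E| < 1: supply is inelastic over this range.

0.481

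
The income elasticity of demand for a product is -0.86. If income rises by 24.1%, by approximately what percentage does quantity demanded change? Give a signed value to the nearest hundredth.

%ΔQ ≈ E × %ΔI = (-0.86) × (24.1%) ≈ -20.73%.

-20.73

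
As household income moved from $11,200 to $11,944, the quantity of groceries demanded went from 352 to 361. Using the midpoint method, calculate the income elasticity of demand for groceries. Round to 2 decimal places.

0.39

%ΔQ = (361 − 352)/[(352+361)/2] = 9/356.5 ≈ 0.0252.
%ΔY = (11,944 − 11,200)/[(11,200+11,944)/2] = 744/11572 ≈ 0.0643.
E_I = %ΔQ/%ΔY ≈ 0.39.
E_I ∈ (0,1): normal good (necessity).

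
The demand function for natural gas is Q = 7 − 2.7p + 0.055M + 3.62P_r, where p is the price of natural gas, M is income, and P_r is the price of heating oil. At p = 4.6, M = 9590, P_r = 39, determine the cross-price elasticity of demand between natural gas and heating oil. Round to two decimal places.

At the given point, Q = 7 − 2.7(4.6) + 0.055(9590) + 3.62(39) = 7 − 12.42 + 527.45 + 141.18 = 663.21.
∂Q/∂P_r = +3.62, so E_xy = 3.62·(39/663.21) ≈ 0.21.
E_xy > 0: the goods are substitutes.

0.21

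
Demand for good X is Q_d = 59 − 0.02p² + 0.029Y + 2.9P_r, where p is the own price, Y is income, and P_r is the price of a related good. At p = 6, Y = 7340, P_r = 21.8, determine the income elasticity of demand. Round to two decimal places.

Q_d = 59 − 0.02(6)² + 0.029(7340) + 2.9(21.8) = 59 − 0.72 + 212.86 + 63.22 = 334.36.
∂Q_d/∂Y = +0.029, so E_I = 0.029·(7340/334.36) ≈ 0.64.
E_I ∈ (0,1): normal good (necessity).

0.64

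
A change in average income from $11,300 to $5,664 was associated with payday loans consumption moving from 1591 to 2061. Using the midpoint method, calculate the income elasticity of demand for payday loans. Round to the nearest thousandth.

%ΔQ = (2061 − 1591)/[(1591+2061)/2] = 470/1826 ≈ 0.2574.
%ΔM = (5,664 − 11,300)/[(11,300+5,664)/2] = -5636/8482 ≈ -0.6645.
E_I = %ΔQ/%ΔM ≈ -0.387.
E_I < 0: inferior good.

-0.387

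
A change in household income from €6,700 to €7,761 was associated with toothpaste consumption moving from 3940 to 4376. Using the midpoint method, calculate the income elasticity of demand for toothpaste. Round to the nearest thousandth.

%ΔQ = (4376 − 3940)/[(3940+4376)/2] = 436/4158 ≈ 0.1049.
%ΔI = (7,761 − 6,700)/[(6,700+7,761)/2] = 1061/7230.5 ≈ 0.1467.
E_I = %ΔQ/%ΔI ≈ 0.715.
E_I ∈ (0,1): normal good (necessity).

0.715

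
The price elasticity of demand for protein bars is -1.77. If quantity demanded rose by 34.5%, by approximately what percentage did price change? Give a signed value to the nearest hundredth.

-19.49

%ΔQ ≈ E × %ΔP ⇒ %ΔP = %ΔQ / E = (34.5%)/(-1.77) ≈ -19.49%.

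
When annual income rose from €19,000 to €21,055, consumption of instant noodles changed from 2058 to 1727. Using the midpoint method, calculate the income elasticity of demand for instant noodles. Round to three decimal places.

-1.705

%ΔQ = (1727 − 2058)/[(2058+1727)/2] = -331/1892.5 ≈ -0.1749.
%ΔY = (21,055 − 19,000)/[(19,000+21,055)/2] = 2055/20027.5 ≈ 0.1026.
E_I = %ΔQ/%ΔY ≈ -1.705.
E_I < 0: inferior good.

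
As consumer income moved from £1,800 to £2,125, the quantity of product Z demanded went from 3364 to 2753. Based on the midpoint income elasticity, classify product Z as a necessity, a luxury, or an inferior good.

%ΔQ = (2753 − 3364)/[(3364+2753)/2] = -611/3058.5 ≈ -0.1998.
%ΔY = (2,125 − 1,800)/[(1,800+2,125)/2] = 325/1962.5 ≈ 0.1656.
E_I = %ΔQ/%ΔY ≈ -1.206.
E_I < 0: inferior good.

inferior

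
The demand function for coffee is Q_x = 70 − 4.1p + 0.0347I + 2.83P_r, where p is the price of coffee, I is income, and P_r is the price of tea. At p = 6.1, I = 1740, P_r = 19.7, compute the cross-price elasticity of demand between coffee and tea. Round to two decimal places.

0.35

At the given point, Q_x = 70 − 4.1(6.1) + 0.0347(1740) + 2.83(19.7) = 70 − 25.01 + 60.378 + 55.751 = 161.119.
∂Q_x/∂P_r = +2.83, so E_xy = 2.83·(19.7/161.119) ≈ 0.35.
E_xy > 0: the goods are substitutes.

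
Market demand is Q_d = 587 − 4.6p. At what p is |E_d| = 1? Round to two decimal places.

63.80

For linear demand Q_d = a − bp, E = −bp/(a − bp). |E| = 1 ⇒ bp = a − bp ⇒ p = a/(2b).
p = 587/(2·4.6) ≈ 63.80.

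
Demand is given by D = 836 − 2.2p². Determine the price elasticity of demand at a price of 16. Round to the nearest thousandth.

At p = 16, D = 272.8.
dD/dp = −2·2.2·p = −70.4.
Point elasticity E = (dD/dp)·(p/D) = -70.4 × 16/272.8 ≈ -4.129.
|E| > 1, so demand is elastic at this price.

-4.129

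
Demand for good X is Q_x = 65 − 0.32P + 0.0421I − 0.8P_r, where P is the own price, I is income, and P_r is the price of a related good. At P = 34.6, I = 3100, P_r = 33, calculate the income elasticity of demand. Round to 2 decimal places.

Substituting, Q_x = 65 − 0.32(34.6) + 0.0421(3100) − 0.8(33) = 65 − 11.072 + 130.51 − 26.4 = 158.038.
∂Q_x/∂I = +0.0421, so E_I = 0.0421·(3100/158.038) ≈ 0.83.
E_I ∈ (0,1): normal good (necessity).

0.83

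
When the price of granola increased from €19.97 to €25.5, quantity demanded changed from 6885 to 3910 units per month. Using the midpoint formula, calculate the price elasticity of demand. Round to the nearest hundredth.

-2.27

%ΔQ = (3910 − 6885)/[(6885 + 3910)/2] = -2975/5397.5 ≈ -0.5512.
%ΔP = (25.5 − 19.97)/[(19.97 + 25.5)/2] = 5.53/22.735 ≈ 0.2432.
Arc elasticity E = %ΔQ/%ΔP ≈ -0.5512/0.2432 ≈ -2.27.
|E| > 1: demand is elastic over this range.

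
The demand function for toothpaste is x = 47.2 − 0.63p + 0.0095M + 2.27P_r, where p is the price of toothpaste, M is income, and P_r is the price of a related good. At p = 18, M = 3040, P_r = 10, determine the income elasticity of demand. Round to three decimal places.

x = 47.2 − 0.63(18) + 0.0095(3040) + 2.27(10) = 47.2 − 11.34 + 28.88 + 22.7 = 87.44.
∂x/∂M = +0.0095, so E_I = 0.0095·(3040/87.44) ≈ 0.330.
E_I ∈ (0,1): normal good (necessity).

0.330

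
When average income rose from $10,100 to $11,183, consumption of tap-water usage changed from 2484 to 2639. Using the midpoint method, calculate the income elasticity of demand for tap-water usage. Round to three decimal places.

%ΔQ = (2639 − 2484)/[(2484+2639)/2] = 155/2561.5 ≈ 0.0605.
%ΔY = (11,183 − 10,100)/[(10,100+11,183)/2] = 1083/10641.5 ≈ 0.1018.
E_I = %ΔQ/%ΔY ≈ 0.595.
E_I ∈ (0,1): normal good (necessity).

0.595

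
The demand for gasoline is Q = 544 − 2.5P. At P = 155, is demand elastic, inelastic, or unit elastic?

elastic

At P = 155, Q = 156.5.
dQ/dP = −2.5.
Point elasticity E = (dQ/dP)·(P/Q) = -2.5 × 155/156.5 ≈ -2.476.
|E| ≈ 2.476 > 1, so demand is elastic.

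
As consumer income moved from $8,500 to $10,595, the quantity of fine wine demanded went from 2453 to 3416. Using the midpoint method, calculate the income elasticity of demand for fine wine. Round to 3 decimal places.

%ΔQ = (3416 − 2453)/[(2453+3416)/2] = 963/2934.5 ≈ 0.3282.
%ΔI = (10,595 − 8,500)/[(8,500+10,595)/2] = 2095/9547.5 ≈ 0.2194.
E_I = %ΔQ/%ΔI ≈ 1.496.
E_I > 1: normal good (luxury).

1.496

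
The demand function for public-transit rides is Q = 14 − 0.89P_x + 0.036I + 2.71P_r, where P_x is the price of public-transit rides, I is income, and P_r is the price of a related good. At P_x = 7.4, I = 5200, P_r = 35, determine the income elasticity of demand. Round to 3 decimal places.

0.647

Substituting, Q = 14 − 0.89(7.4) + 0.036(5200) + 2.71(35) = 14 − 6.586 + 187.2 + 94.85 = 289.464.
∂Q/∂I = +0.036, so E_I = 0.036·(5200/289.464) ≈ 0.647.
E_I ∈ (0,1): normal good (necessity).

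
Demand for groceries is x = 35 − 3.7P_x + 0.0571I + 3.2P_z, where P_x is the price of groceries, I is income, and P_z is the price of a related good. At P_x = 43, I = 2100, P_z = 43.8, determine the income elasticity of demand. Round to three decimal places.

Evaluating quantity at (P_x, I, P_z) gives x = 35 − 3.7(43) + 0.0571(2100) + 3.2(43.8) = 35 − 159.1 + 119.91 + 140.16 = 135.97.
∂x/∂I = +0.0571, so E_I = 0.0571·(2100/135.97) ≈ 0.882.
E_I ∈ (0,1): normal good (necessity).

0.882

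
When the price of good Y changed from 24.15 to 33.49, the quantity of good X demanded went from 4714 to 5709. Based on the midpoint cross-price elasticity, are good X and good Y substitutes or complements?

substitutes

%ΔQ_x = (5709 − 4714)/[(4714+5709)/2] = 995/5211.5 ≈ 0.1909.
%ΔP_y = (33.49 − 24.15)/[(24.15+33.49)/2] ≈ 0.3241.
E_xy = 0.1909/0.3241 ≈ 0.589.
E_xy > 0, so the goods are substitutes.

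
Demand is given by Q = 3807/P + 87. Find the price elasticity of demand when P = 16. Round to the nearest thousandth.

At P = 16, Q = 324.9375.
dQ/dP = −3807/P² = −14.8711.
Point elasticity E = (dQ/dP)·(P/Q) = -14.8711 × 16/324.9375 ≈ -0.732.
|E| < 1, so demand is inelastic at this price.

-0.732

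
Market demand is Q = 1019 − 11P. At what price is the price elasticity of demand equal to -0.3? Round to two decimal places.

Set −bP/(a − bP) = −0.3 ⇒ bP = 0.3(a − bP) ⇒ bP(1+0.3) = 0.3·a.
P = 0.3·1019/(11·1.3) ≈ 21.38.

21.38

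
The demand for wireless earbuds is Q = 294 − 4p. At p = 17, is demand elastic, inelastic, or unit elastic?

inelastic

At p = 17, Q = 226.
dQ/dp = −4.
Point elasticity E = (dQ/dp)·(p/Q) = -4 × 17/226 ≈ -0.301.
|E| ≈ 0.301 < 1, so demand is inelastic.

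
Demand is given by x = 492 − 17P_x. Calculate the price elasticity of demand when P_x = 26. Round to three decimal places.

-8.840

At P_x = 26, x = 50.
dx/dP_x = −17.
Point elasticity E = (dx/dP_x)·(P_x/x) = -17 × 26/50 ≈ -8.840.
|E| > 1, so demand is elastic at this price.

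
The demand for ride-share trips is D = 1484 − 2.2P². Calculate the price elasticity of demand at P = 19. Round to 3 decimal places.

-2.303

At P = 19, D = 689.8.
dD/dP = −2·2.2·P = −83.6.
Point elasticity E = (dD/dP)·(P/D) = -83.6 × 19/689.8 ≈ -2.303.
|E| > 1, so demand is elastic at this price.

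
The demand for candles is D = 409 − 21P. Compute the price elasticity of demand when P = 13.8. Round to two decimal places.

At P = 13.8, D = 119.2.
dD/dP = −21.
Point elasticity E = (dD/dP)·(P/D) = -21 × 13.8/119.2 ≈ -2.43.
|E| > 1, so demand is elastic at this price.

-2.43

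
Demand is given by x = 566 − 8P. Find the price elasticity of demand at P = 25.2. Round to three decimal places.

-0.553

At P = 25.2, x = 364.4.
dx/dP = −8.
Point elasticity E = (dx/dP)·(P/x) = -8 × 25.2/364.4 ≈ -0.553.
|E| < 1, so demand is inelastic at this price.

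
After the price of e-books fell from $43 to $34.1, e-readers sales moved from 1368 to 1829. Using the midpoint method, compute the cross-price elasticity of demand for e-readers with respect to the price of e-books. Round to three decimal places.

%ΔQ_x = (1829 − 1368)/[(1368+1829)/2] = 461/1598.5 ≈ 0.2884.
%ΔP_y = (34.1 − 43)/[(43+34.1)/2] ≈ -0.2309.
E_xy = 0.2884/-0.2309 ≈ -1.249.
E_xy < 0, so e-readers and e-books are complements.

-1.249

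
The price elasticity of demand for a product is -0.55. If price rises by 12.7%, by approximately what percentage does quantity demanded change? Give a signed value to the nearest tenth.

%ΔQ ≈ E × %ΔP = (-0.55) × (12.7%) ≈ -7.0%.

-7.0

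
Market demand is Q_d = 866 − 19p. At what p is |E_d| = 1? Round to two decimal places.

For linear demand Q_d = a − bp, E = −bp/(a − bp). |E| = 1 ⇒ bp = a − bp ⇒ p = a/(2b).
p = 866/(2·19) ≈ 22.79.

22.79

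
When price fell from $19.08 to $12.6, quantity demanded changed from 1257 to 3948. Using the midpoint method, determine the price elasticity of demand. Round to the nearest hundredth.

-2.53

%Δq = (3948 − 1257)/[(1257 + 3948)/2] = 2691/2602.5 ≈ 1.0340.
%Δp = (12.6 − 19.08)/[(19.08 + 12.6)/2] = -6.48/15.84 ≈ -0.4091.
Arc elasticity E = %Δq/%Δp ≈ 1.0340/-0.4091 ≈ -2.53.
|E| > 1: demand is elastic over this range.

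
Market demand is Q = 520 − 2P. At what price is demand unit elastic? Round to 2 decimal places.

For linear demand Q = a − bP, E = −bP/(a − bP). |E| = 1 ⇒ bP = a − bP ⇒ P = a/(2b).
P = 520/(2·2) = 130.00.

130.00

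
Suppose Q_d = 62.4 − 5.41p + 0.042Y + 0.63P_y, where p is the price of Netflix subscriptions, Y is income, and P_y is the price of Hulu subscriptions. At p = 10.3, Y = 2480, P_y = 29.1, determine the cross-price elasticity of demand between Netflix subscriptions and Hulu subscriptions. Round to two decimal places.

0.14

Substituting, Q_d = 62.4 − 5.41(10.3) + 0.042(2480) + 0.63(29.1) = 62.4 − 55.723 + 104.16 + 18.333 = 129.17.
∂Q_d/∂P_y = +0.63, so E_xy = 0.63·(29.1/129.17) ≈ 0.14.
E_xy > 0: the goods are substitutes.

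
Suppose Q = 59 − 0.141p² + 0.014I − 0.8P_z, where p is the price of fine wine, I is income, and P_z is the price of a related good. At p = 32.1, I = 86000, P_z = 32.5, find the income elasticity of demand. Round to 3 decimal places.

1.103

Evaluating quantity at (p, I, P_z) gives Q = 59 − 0.141(32.1)² + 0.014(86000) − 0.8(32.5) = 59 − 145.2878 + 1204 − 26 = 1091.7122.
∂Q/∂I = +0.014, so E_I = 0.014·(86000/1091.7122) ≈ 1.103.
E_I > 1: normal good (luxury).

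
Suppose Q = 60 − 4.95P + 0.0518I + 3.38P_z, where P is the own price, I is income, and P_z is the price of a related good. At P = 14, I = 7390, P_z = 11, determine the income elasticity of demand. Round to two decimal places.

0.93

First evaluate Q: 60 − 4.95(14) + 0.0518(7390) + 3.38(11) = 60 − 69.3 + 382.802 + 37.18 = 410.682.
∂Q/∂I = +0.0518, so E_I = 0.0518·(7390/410.682) ≈ 0.93.
E_I ∈ (0,1): normal good (necessity).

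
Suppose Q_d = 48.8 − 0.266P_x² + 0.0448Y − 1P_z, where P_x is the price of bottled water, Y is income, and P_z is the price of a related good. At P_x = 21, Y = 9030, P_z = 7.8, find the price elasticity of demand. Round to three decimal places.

-0.715

Substituting, Q_d = 48.8 − 0.266(21)² + 0.0448(9030) − 1(7.8) = 48.8 − 117.306 + 404.544 − 7.8 = 328.238.
∂Q_d/∂P_x = −2·0.266·P_x = -11.172, so E_p = -11.172·(21/328.238) ≈ -0.715.
|E_p| < 1: demand is inelastic.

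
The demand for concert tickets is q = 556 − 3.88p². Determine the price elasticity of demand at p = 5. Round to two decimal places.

At p = 5, q = 459.
dq/dp = −2·3.88·p = −38.8.
Point elasticity E = (dq/dp)·(p/q) = -38.8 × 5/459 ≈ -0.42.
|E| < 1, so demand is inelastic at this price.

-0.42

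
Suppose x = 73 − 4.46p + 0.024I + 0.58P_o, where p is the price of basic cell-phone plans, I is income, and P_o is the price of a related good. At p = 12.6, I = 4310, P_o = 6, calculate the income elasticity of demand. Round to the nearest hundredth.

x = 73 − 4.46(12.6) + 0.024(4310) + 0.58(6) = 73 − 56.196 + 103.44 + 3.48 = 123.724.
∂x/∂I = +0.024, so E_I = 0.024·(4310/123.724) ≈ 0.84.
E_I ∈ (0,1): normal good (necessity).

0.84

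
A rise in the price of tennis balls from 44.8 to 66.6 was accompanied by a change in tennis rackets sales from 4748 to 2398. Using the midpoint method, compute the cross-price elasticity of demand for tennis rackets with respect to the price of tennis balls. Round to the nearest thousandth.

-1.680

%ΔQ_x = (2398 − 4748)/[(4748+2398)/2] = -2350/3573 ≈ -0.6577.
%ΔP_y = (66.6 − 44.8)/[(44.8+66.6)/2] ≈ 0.3914.
E_xy = -0.6577/0.3914 ≈ -1.680.
E_xy < 0, so tennis rackets and tennis balls are complements.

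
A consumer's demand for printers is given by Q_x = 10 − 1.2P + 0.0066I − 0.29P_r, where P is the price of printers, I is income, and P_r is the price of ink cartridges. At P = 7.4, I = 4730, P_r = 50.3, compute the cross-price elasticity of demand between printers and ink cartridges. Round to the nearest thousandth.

-0.822

Substituting, Q_x = 10 − 1.2(7.4) + 0.0066(4730) − 0.29(50.3) = 10 − 8.88 + 31.218 − 14.587 = 17.751.
∂Q_x/∂P_r = −0.29, so E_xy = -0.29·(50.3/17.751) ≈ -0.822.
E_xy < 0: the goods are complements.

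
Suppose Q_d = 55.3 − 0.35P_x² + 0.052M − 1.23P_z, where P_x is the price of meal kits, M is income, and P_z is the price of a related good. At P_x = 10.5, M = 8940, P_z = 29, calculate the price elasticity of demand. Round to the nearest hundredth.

-0.17

Q_d = 55.3 − 0.35(10.5)² + 0.052(8940) − 1.23(29) = 55.3 − 38.5875 + 464.88 − 35.67 = 445.9225.
∂Q_d/∂P_x = −2·0.35·P_x = -7.35, so E_p = -7.35·(10.5/445.9225) ≈ -0.17.
|E_p| < 1: demand is inelastic.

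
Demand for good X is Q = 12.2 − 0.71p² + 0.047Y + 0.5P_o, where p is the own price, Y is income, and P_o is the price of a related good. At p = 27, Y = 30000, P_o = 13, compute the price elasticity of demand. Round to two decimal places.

First evaluate Q: 12.2 − 0.71(27)² + 0.047(30000) + 0.5(13) = 12.2 − 517.59 + 1410 + 6.5 = 911.11.
∂Q/∂p = −2·0.71·p = -38.34, so E_p = -38.34·(27/911.11) ≈ -1.14.
|E_p| > 1: demand is elastic.

-1.14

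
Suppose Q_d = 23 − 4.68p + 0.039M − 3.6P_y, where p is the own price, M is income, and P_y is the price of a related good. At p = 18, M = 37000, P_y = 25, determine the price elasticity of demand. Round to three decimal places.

-0.065

Substituting, Q_d = 23 − 4.68(18) + 0.039(37000) − 3.6(25) = 23 − 84.24 + 1443 − 90 = 1291.76.
∂Q_d/∂p = −4.68, so E_p = (−4.68)·(18/1291.76) ≈ -0.065.
|E_p| < 1: demand is inelastic.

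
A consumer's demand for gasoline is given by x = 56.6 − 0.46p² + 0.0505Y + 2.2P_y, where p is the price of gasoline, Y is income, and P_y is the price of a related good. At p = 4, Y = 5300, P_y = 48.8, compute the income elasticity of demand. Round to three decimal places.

0.631

Substituting, x = 56.6 − 0.46(4)² + 0.0505(5300) + 2.2(48.8) = 56.6 − 7.36 + 267.65 + 107.36 = 424.25.
∂x/∂Y = +0.0505, so E_I = 0.0505·(5300/424.25) ≈ 0.631.
E_I ∈ (0,1): normal good (necessity).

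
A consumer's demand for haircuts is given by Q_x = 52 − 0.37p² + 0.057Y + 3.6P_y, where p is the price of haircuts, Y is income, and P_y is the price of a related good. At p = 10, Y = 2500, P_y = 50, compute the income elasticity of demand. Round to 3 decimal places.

First evaluate Q_x: 52 − 0.37(10)² + 0.057(2500) + 3.6(50) = 52 − 37 + 142.5 + 180 = 337.5.
∂Q_x/∂Y = +0.057, so E_I = 0.057·(2500/337.5) ≈ 0.422.
E_I ∈ (0,1): normal good (necessity).

0.422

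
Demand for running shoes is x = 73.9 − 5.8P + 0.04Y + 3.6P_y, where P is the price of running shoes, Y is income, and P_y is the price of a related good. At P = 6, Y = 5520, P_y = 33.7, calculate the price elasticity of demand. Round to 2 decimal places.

-0.09

x = 73.9 − 5.8(6) + 0.04(5520) + 3.6(33.7) = 73.9 − 34.8 + 220.8 + 121.32 = 381.22.
∂x/∂P = −5.8, so E_p = (−5.8)·(6/381.22) ≈ -0.09.
|E_p| < 1: demand is inelastic.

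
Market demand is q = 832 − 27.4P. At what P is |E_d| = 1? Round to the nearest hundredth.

15.18

For linear demand q = a − bP, E = −bP/(a − bP). |E| = 1 ⇒ bP = a − bP ⇒ P = a/(2b).
P = 832/(2·27.4) ≈ 15.18.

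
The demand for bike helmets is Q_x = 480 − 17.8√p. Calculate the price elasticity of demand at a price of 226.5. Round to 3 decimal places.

At p = 226.5, Q_x = 212.1115.
dQ_x/dp = −17.8/(2√p) = −17.8/(2·15.0499).
Point elasticity E = (dQ_x/dp)·(p/Q_x) = -0.5914 × 226.5/212.1115 ≈ -0.631.
|E| < 1, so demand is inelastic at this price.

-0.631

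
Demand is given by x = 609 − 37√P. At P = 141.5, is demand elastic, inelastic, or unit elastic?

elastic

At P = 141.5, x = 168.871.
dx/dP = −37/(2√P) = −37/(2·11.8954).
Point elasticity E = (dx/dP)·(P/x) = -1.5552 × 141.5/168.871 ≈ -1.303.
|E| ≈ 1.303 > 1, so demand is elastic.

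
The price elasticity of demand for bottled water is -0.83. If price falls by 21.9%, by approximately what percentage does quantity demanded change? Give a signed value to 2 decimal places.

%ΔQ ≈ E × %ΔP = (-0.83) × (-21.9%) ≈ 18.18%.

18.18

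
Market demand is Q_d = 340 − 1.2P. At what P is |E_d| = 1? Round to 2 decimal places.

For linear demand Q_d = a − bP, E = −bP/(a − bP). |E| = 1 ⇒ bP = a − bP ⇒ P = a/(2b).
P = 340/(2·1.2) ≈ 141.67.

141.67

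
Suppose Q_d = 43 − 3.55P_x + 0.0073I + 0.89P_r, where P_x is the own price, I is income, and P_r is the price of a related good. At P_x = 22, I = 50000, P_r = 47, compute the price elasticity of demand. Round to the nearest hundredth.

-0.21

Evaluating quantity at (P_x, I, P_r) gives Q_d = 43 − 3.55(22) + 0.0073(50000) + 0.89(47) = 43 − 78.1 + 365 + 41.83 = 371.73.
∂Q_d/∂P_x = −3.55, so E_p = (−3.55)·(22/371.73) ≈ -0.21.
|E_p| < 1: demand is inelastic.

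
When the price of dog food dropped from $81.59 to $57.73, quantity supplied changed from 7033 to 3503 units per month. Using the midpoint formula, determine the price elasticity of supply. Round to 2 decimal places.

%Δq = (3503 − 7033)/[(7033 + 3503)/2] = -3530/5268 ≈ -0.6701.
%Δp = (57.73 − 81.59)/[(81.59 + 57.73)/2] = -23.86/69.66 ≈ -0.3425.
Arc elasticity E = %Δq/%Δp ≈ -0.6701/-0.3425 ≈ 1.96.
|E| > 1: supply is elastic over this range.

1.96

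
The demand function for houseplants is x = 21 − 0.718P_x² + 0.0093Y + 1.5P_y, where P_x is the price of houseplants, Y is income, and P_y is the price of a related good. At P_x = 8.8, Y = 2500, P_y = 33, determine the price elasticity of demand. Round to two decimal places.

x = 21 − 0.718(8.8)² + 0.0093(2500) + 1.5(33) = 21 − 55.6019 + 23.25 + 49.5 = 38.1481.
∂x/∂P_x = −2·0.718·P_x = -12.6368, so E_p = -12.6368·(8.8/38.1481) ≈ -2.92.
|E_p| > 1: demand is elastic.

-2.92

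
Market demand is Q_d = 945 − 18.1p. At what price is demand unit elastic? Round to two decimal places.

26.10

For linear demand Q_d = a − bp, E = −bp/(a − bp). |E| = 1 ⇒ bp = a − bp ⇒ p = a/(2b).
p = 945/(2·18.1) ≈ 26.10.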